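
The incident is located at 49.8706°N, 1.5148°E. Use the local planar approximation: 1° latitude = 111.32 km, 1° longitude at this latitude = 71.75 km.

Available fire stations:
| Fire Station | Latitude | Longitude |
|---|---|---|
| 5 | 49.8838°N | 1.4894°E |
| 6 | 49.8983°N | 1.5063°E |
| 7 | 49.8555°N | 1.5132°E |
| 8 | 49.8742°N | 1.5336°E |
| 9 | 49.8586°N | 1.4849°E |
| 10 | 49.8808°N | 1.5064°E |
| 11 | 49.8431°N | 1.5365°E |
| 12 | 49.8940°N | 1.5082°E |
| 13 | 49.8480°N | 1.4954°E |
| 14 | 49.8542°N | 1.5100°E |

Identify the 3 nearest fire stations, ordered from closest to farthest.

Distances from 49.8706°N, 1.5148°E:
5: √((0.0132·111.32)² + (-0.0254·71.75)²) = √(2.159207 + 3.321324) = 2.3411 km
6: √((0.0277·111.32)² + (-0.0085·71.75)²) = √(9.508367 + 0.371948) = 3.1433 km
7: √((-0.0151·111.32)² + (-0.0016·71.75)²) = √(2.825532 + 0.013179) = 1.6848 km
8: √((0.0036·111.32)² + (0.0188·71.75)²) = √(0.160602 + 1.819531) = 1.4072 km
9: √((-0.0120·111.32)² + (-0.0299·71.75)²) = √(1.784469 + 4.602419) = 2.5272 km
10: √((0.0102·111.32)² + (-0.0084·71.75)²) = √(1.289278 + 0.363247) = 1.2855 km
11: √((-0.0275·111.32)² + (0.0217·71.75)²) = √(9.371558 + 2.424171) = 3.4345 km
12: √((0.0234·111.32)² + (-0.0066·71.75)²) = √(6.785441 + 0.224250) = 2.6476 km
13: √((-0.0226·111.32)² + (-0.0194·71.75)²) = √(6.329411 + 1.937525) = 2.8752 km
14: √((-0.0164·111.32)² + (-0.0048·71.75)²) = √(3.332991 + 0.118611) = 1.8578 km
Sorted: 10 (1.2855 km) < 8 (1.4072 km) < 7 (1.6848 km) < 14 (1.8578 km) < 5 (2.3411 km) < …

10, 8, 7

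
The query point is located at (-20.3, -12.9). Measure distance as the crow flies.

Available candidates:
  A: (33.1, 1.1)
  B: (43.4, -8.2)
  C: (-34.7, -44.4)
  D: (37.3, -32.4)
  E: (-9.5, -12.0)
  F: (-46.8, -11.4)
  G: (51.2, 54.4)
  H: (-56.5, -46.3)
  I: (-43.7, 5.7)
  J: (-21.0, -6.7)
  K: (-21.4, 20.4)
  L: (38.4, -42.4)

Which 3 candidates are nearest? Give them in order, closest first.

J, E, F

Distances from (-20.3, -12.9):
A: √((53.4)² + (14.0)²) = √(2851.560 + 196.000) = 55.2
B: √((63.7)² + (4.7)²) = √(4057.690 + 22.090) = 63.9
C: √((-14.4)² + (-31.5)²) = √(207.360 + 992.250) = 34.6
D: √((57.6)² + (-19.5)²) = √(3317.760 + 380.250) = 60.8
E: √((10.8)² + (0.9)²) = √(116.640 + 0.810) = 10.8
F: √((-26.5)² + (1.5)²) = √(702.250 + 2.250) = 26.5
G: √((71.5)² + (67.3)²) = √(5112.250 + 4529.290) = 98.2
H: √((-36.2)² + (-33.4)²) = √(1310.440 + 1115.560) = 49.3
I: √((-23.4)² + (18.6)²) = √(547.560 + 345.960) = 29.9
J: √((-0.7)² + (6.2)²) = √(0.490 + 38.440) = 6.2
K: √((-1.1)² + (33.3)²) = √(1.210 + 1108.890) = 33.3
L: √((58.7)² + (-29.5)²) = √(3445.690 + 870.250) = 65.7
Sorted: J (6.2) < E (10.8) < F (26.5) < I (29.9) < K (33.3) < …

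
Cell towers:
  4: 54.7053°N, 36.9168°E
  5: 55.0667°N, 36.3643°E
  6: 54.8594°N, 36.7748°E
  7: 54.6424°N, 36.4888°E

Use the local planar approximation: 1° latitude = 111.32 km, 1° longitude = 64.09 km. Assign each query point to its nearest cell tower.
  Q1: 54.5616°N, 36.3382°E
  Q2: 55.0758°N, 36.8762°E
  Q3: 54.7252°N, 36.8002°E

Q1 at 54.5616°N, 36.3382°E:
  4: √((0.1437·111.32)² + (0.5786·64.09)²) = √(255.893899 + 1375.109878) = 40.3857 km
  5: √((0.5051·111.32)² + (0.0261·64.09)²) = √(3161.557846 + 2.798089) = 56.2526 km
  6: √((0.2978·111.32)² + (0.4366·64.09)²) = √(1098.995166 + 782.975199) = 43.3817 km
  7: √((0.0808·111.32)² + (0.1506·64.09)²) = √(80.903837 + 93.160216) = 13.1933 km
  → nearest: 7 (13.1933 km)
Q2 at 55.0758°N, 36.8762°E:
  4: √((-0.3705·111.32)² + (0.0406·64.09)²) = √(1701.072485 + 6.770685) = 41.3261 km
  5: √((-0.0091·111.32)² + (-0.5119·64.09)²) = √(1.026193 + 1076.343276) = 32.8233 km
  6: √((-0.2164·111.32)² + (-0.1014·64.09)²) = √(580.311141 + 42.233440) = 24.9508 km
  7: √((-0.4334·111.32)² + (-0.3874·64.09)²) = √(2327.685007 + 616.452724) = 54.2599 km
  → nearest: 6 (24.9508 km)
Q3 at 54.7252°N, 36.8002°E:
  4: √((-0.0199·111.32)² + (0.1166·64.09)²) = √(4.907412 + 55.844145) = 7.7943 km
  5: √((0.3415·111.32)² + (-0.4359·64.09)²) = √(1445.199529 + 780.466526) = 47.1770 km
  6: √((0.1342·111.32)² + (-0.0254·64.09)²) = √(223.178023 + 2.650013) = 15.0276 km
  7: √((-0.0828·111.32)² + (-0.3114·64.09)²) = √(84.958546 + 398.306836) = 21.9833 km
  → nearest: 4 (7.7943 km)

Q1→7; Q2→6; Q3→4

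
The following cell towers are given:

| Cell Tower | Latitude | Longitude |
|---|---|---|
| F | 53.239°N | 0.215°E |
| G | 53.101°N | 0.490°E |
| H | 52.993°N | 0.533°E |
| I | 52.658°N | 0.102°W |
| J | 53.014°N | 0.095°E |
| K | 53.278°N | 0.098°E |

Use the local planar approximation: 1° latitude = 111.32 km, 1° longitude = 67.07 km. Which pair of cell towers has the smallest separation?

F and K

Pairwise distances:
F–G: √((-0.138·111.32)² + (0.275·67.07)²) = √(235.99596 + 340.19036) = 24.004 km
F–H: √((-0.246·111.32)² + (0.318·67.07)²) = √(749.92289 + 454.89467) = 34.710 km
F–I: √((-0.581·111.32)² + (-0.317·67.07)²) = √(4183.10398 + 452.03820) = 68.082 km
F–J: √((-0.225·111.32)² + (-0.120·67.07)²) = √(627.35221 + 64.77674) = 26.308 km
F–K: √((0.039·111.32)² + (-0.117·67.07)²) = √(18.84845 + 61.57839) = 8.968 km
G–H: √((-0.108·111.32)² + (0.043·67.07)²) = √(144.54195 + 8.31751) = 12.364 km
G–I: √((-0.443·111.32)² + (-0.592·67.07)²) = √(2431.94555 + 1576.52197) = 63.312 km
G–J: √((-0.087·111.32)² + (-0.395·67.07)²) = √(93.79613 + 701.86050) = 28.207 km
G–K: √((0.177·111.32)² + (-0.392·67.07)²) = √(388.23343 + 691.23982) = 32.855 km
H–I: √((-0.335·111.32)² + (-0.635·67.07)²) = √(1390.70818 + 1813.86125) = 56.609 km
H–J: √((0.021·111.32)² + (-0.438·67.07)²) = √(5.46493 + 862.98815) = 29.470 km
H–K: √((0.285·111.32)² + (-0.435·67.07)²) = √(1006.55177 + 851.20688) = 43.102 km
I–J: √((0.356·111.32)² + (0.197·67.07)²) = √(1570.53056 + 174.57782) = 41.774 km
I–K: √((0.620·111.32)² + (0.200·67.07)²) = √(4763.53954 + 179.93540) = 70.310 km
J–K: √((0.264·111.32)² + (0.003·67.07)²) = √(863.68276 + 0.04049) = 29.389 km
Closest pair: F–K at 8.968 km.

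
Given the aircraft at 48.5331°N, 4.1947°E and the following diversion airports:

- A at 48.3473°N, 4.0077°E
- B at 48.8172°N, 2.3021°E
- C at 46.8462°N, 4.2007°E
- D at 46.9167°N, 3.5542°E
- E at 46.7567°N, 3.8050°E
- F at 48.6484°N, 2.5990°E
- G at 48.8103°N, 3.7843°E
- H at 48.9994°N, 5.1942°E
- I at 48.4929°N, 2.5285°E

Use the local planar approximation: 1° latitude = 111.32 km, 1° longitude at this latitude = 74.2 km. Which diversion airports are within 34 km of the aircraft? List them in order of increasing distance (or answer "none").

A

Distances from 48.5331°N, 4.1947°E:
A: √((-0.1858·111.32)² + (-0.1870·74.2)²) = √(427.797079 + 192.526725) = 24.9063 km
B: √((0.2841·111.32)² + (-1.8926·74.2)²) = √(1000.204635 + 19720.843292) = 143.9481 km
C: √((-1.6869·111.32)² + (0.0060·74.2)²) = √(35263.472129 + 0.198203) = 187.7862 km
D: √((-1.6164·111.32)² + (-0.6405·74.2)²) = √(32377.557168 + 2258.635130) = 186.1080 km
E: √((-1.7764·111.32)² + (-0.3897·74.2)²) = √(39104.606885 + 836.120020) = 199.8518 km
F: √((0.1153·111.32)² + (-1.5957·74.2)²) = √(164.742256 + 14018.782593) = 119.0946 km
G: √((0.2772·111.32)² + (-0.4104·74.2)²) = √(952.210239 + 927.304815) = 43.3534 km
H: √((0.4663·111.32)² + (0.9995·74.2)²) = √(2694.494033 + 5500.135736) = 90.5242 km
I: √((-0.0402·111.32)² + (-1.6662·74.2)²) = √(20.026198 + 15284.881315) = 123.7130 km
Threshold 34 km: A (24.9063 km) is within range.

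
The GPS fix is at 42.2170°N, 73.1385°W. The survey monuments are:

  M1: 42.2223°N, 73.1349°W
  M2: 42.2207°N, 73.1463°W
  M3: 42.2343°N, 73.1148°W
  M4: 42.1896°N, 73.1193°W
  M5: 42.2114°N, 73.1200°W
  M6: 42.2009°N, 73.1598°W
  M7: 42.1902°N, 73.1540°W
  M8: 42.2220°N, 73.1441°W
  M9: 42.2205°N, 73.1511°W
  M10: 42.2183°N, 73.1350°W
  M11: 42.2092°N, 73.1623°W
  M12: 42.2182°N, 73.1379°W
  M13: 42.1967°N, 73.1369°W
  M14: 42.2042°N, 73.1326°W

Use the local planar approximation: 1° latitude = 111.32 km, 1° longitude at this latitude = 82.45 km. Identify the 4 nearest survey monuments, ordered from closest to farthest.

M12, M10, M1, M8

Distances from 42.2170°N, 73.1385°W:
M1: √((0.0053·111.32)² + (0.0036·82.45)²) = √(0.348095 + 0.088102) = 0.6605 km
M2: √((0.0037·111.32)² + (-0.0078·82.45)²) = √(0.169648 + 0.413590) = 0.7637 km
M3: √((0.0173·111.32)² + (0.0237·82.45)²) = √(3.708844 + 3.818370) = 2.7436 km
M4: √((-0.0274·111.32)² + (0.0192·82.45)²) = √(9.303525 + 2.506016) = 3.4365 km
M5: √((-0.0056·111.32)² + (0.0185·82.45)²) = √(0.388618 + 2.326616) = 1.6478 km
M6: √((-0.0161·111.32)² + (-0.0213·82.45)²) = √(3.212167 + 3.084186) = 2.5093 km
M7: √((-0.0268·111.32)² + (-0.0155·82.45)²) = √(8.900532 + 1.633220) = 3.2456 km
M8: √((0.0050·111.32)² + (-0.0056·82.45)²) = √(0.309804 + 0.213185) = 0.7232 km
M9: √((0.0035·111.32)² + (-0.0126·82.45)²) = √(0.151804 + 1.079251) = 1.1095 km
M10: √((0.0013·111.32)² + (0.0035·82.45)²) = √(0.020943 + 0.083276) = 0.3228 km
M11: √((-0.0078·111.32)² + (-0.0238·82.45)²) = √(0.753938 + 3.850661) = 2.1458 km
M12: √((0.0012·111.32)² + (0.0006·82.45)²) = √(0.017845 + 0.002447) = 0.1424 km
M13: √((-0.0203·111.32)² + (0.0016·82.45)²) = √(5.106678 + 0.017403) = 2.2636 km
M14: √((-0.0128·111.32)² + (0.0059·82.45)²) = √(2.030329 + 0.236638) = 1.5056 km
Sorted: M12 (0.1424 km) < M10 (0.3228 km) < M1 (0.6605 km) < M8 (0.7232 km) < M2 (0.7637 km) < M9 (1.1095 km) < …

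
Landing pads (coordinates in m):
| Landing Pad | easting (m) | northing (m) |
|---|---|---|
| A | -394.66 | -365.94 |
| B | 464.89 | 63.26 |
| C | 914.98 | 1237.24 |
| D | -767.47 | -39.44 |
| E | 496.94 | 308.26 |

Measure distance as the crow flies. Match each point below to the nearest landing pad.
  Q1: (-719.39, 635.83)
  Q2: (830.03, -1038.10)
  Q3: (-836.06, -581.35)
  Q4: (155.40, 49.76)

Q1 at (-719.39, 635.83):
  A: 1053.09 m
  B: 1315.43 m
  C: 1741.51 m
  D: 676.98 m
  E: 1259.67 m
  → nearest: D (676.98 m)
Q2 at (830.03, -1038.10):
  A: 1397.02 m
  B: 1160.31 m
  C: 2276.93 m
  D: 1883.97 m
  E: 1386.95 m
  → nearest: B (1160.31 m)
Q3 at (-836.06, -581.35):
  A: 491.16 m
  B: 1451.89 m
  C: 2524.56 m
  D: 546.23 m
  E: 1602.59 m
  → nearest: A (491.16 m)
Q4 at (155.40, 49.76):
  A: 689.47 m
  B: 309.78 m
  C: 1409.63 m
  D: 927.17 m
  E: 428.34 m
  → nearest: B (309.78 m)

Q1→D; Q2→B; Q3→A; Q4→B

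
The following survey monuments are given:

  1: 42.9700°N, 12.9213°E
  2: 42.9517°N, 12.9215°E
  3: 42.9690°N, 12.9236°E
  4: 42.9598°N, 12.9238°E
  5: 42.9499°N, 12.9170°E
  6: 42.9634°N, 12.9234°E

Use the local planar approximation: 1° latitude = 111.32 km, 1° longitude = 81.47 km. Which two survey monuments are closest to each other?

1 and 3

Pairwise distances:
1–2: √((-0.0183·111.32)² + (0.0002·81.47)²) = √(4.150005 + 0.000265) = 2.0372 km
1–3: √((-0.0010·111.32)² + (0.0023·81.47)²) = √(0.012392 + 0.035112) = 0.2180 km
1–4: √((-0.0102·111.32)² + (0.0025·81.47)²) = √(1.289278 + 0.041484) = 1.1536 km
1–5: √((-0.0201·111.32)² + (-0.0043·81.47)²) = √(5.006549 + 0.122725) = 2.2648 km
1–6: √((-0.0066·111.32)² + (0.0021·81.47)²) = √(0.539802 + 0.029271) = 0.7544 km
2–3: √((0.0173·111.32)² + (0.0021·81.47)²) = √(3.708844 + 0.029271) = 1.9334 km
2–4: √((0.0081·111.32)² + (0.0023·81.47)²) = √(0.813048 + 0.035112) = 0.9210 km
2–5: √((-0.0018·111.32)² + (-0.0045·81.47)²) = √(0.040151 + 0.134407) = 0.4178 km
2–6: √((0.0117·111.32)² + (0.0019·81.47)²) = √(1.696360 + 0.023961) = 1.3116 km
3–4: √((-0.0092·111.32)² + (0.0002·81.47)²) = √(1.048871 + 0.000265) = 1.0243 km
3–5: √((-0.0191·111.32)² + (-0.0066·81.47)²) = √(4.520777 + 0.289123) = 2.1931 km
3–6: √((-0.0056·111.32)² + (-0.0002·81.47)²) = √(0.388618 + 0.000265) = 0.6236 km
4–5: √((-0.0099·111.32)² + (-0.0068·81.47)²) = √(1.214554 + 0.306912) = 1.2335 km
4–6: √((0.0036·111.32)² + (-0.0004·81.47)²) = √(0.160602 + 0.001062) = 0.4021 km
5–6: √((0.0135·111.32)² + (0.0064·81.47)²) = √(2.258468 + 0.271866) = 1.5907 km
Closest pair: 1–3 at 0.2180 km.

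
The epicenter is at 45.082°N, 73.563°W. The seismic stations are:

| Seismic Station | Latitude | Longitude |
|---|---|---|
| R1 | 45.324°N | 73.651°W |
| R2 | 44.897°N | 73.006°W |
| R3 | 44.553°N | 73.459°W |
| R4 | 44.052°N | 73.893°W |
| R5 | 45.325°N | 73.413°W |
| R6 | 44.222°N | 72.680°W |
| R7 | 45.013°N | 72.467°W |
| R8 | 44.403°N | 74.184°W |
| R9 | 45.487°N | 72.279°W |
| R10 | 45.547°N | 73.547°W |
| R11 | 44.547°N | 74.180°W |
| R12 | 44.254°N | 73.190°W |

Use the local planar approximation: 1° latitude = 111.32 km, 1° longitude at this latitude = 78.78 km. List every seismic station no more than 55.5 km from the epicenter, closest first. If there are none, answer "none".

Distances from 45.082°N, 73.563°W:
R1: √((0.242·111.32)² + (-0.088·78.78)²) = √(725.73343 + 48.06150) = 27.817 km
R2: √((-0.185·111.32)² + (0.557·78.78)²) = √(424.12107 + 1925.49477) = 48.473 km
R3: √((-0.529·111.32)² + (0.104·78.78)²) = √(3467.82952 + 67.12722) = 59.456 km
R4: √((-1.030·111.32)² + (-0.330·78.78)²) = √(13146.82387 + 675.86481) = 117.570 km
R5: √((0.243·111.32)² + (0.150·78.78)²) = √(731.74362 + 139.64149) = 29.519 km
R6: √((-0.860·111.32)² + (0.883·78.78)²) = √(9165.22852 + 4838.97480) = 118.339 km
R7: √((-0.069·111.32)² + (1.096·78.78)²) = √(58.99899 + 7455.09293) = 86.684 km
R8: √((-0.679·111.32)² + (-0.621·78.78)²) = √(5713.28572 + 2393.39926) = 90.037 km
R9: √((0.405·111.32)² + (1.284·78.78)²) = √(2032.62116 + 10232.03461) = 110.746 km
R10: √((0.465·111.32)² + (0.016·78.78)²) = √(2679.49099 + 1.58881) = 51.779 km
R11: √((-0.535·111.32)² + (-0.617·78.78)²) = √(3546.94096 + 2362.66572) = 76.874 km
R12: √((-0.828·111.32)² + (0.373·78.78)²) = √(8495.85456 + 863.47470) = 96.744 km
Threshold 55.5 km: R1 (27.817 km), R5 (29.519 km), R2 (48.473 km), R10 (51.779 km) are within range.

R1, R5, R2, R10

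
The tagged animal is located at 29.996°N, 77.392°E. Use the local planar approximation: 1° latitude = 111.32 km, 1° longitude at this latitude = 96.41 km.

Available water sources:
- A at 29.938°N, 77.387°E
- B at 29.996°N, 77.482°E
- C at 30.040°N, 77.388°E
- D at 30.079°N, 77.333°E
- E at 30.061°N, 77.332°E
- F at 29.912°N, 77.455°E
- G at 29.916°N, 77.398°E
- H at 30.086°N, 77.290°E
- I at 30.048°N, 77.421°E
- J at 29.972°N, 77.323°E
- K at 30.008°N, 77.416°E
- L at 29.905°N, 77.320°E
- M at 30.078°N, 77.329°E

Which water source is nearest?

K

Distances from 29.996°N, 77.392°E:
A: 6.475 km
B: 8.677 km
C: 4.913 km
D: 10.850 km
E: 9.264 km
F: 11.150 km
G: 8.924 km
H: 14.039 km
I: 6.428 km
J: 7.169 km
K: 2.672 km
L: 12.280 km
M: 10.964 km
Minimum: K at 2.672 km.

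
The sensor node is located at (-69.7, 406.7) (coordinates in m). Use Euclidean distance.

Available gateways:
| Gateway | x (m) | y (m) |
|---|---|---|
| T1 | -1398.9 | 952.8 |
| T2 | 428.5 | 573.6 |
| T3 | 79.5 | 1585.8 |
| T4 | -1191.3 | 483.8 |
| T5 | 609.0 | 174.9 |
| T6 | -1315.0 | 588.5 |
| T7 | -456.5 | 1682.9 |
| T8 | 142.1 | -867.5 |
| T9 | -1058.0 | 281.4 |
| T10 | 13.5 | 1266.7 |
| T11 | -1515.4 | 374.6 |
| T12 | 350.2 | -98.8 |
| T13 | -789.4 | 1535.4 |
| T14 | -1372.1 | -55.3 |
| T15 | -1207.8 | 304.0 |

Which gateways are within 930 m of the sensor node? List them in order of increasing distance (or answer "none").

T2, T12, T5, T10

Distances from (-69.7, 406.7):
T1: 1437.0 m
T2: 525.4 m
T3: 1188.5 m
T4: 1124.2 m
T5: 717.2 m
T6: 1258.5 m
T7: 1333.5 m
T8: 1291.7 m
T9: 996.2 m
T10: 864.0 m
T11: 1446.1 m
T12: 657.2 m
T13: 1338.6 m
T14: 1381.9 m
T15: 1142.7 m
Threshold 930 m: T2 (525.4 m), T12 (657.2 m), T5 (717.2 m), T10 (864.0 m) are within range.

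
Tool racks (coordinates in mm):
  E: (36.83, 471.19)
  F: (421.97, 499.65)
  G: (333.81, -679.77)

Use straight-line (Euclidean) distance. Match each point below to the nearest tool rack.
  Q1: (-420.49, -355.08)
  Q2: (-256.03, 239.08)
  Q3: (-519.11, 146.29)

Q1→G; Q2→E; Q3→E

Q1 at (-420.49, -355.08):
  E: √((457.32)² + (826.27)²) = √(209141.5824 + 682722.1129) = 944.39 mm
  F: √((842.46)² + (854.73)²) = √(709738.8516 + 730563.3729) = 1200.13 mm
  G: √((754.30)² + (-324.69)²) = √(568968.4900 + 105423.5961) = 821.21 mm
  → nearest: G (821.21 mm)
Q2 at (-256.03, 239.08):
  E: √((292.86)² + (232.11)²) = √(85766.9796 + 53875.0521) = 373.69 mm
  F: √((678.00)² + (260.57)²) = √(459684.0000 + 67896.7249) = 726.35 mm
  G: √((589.84)² + (-918.85)²) = √(347911.2256 + 844285.3225) = 1091.88 mm
  → nearest: E (373.69 mm)
Q3 at (-519.11, 146.29):
  E: √((555.94)² + (324.90)²) = √(309069.2836 + 105560.0100) = 643.92 mm
  F: √((941.08)² + (353.36)²) = √(885631.5664 + 124863.2896) = 1005.23 mm
  G: √((852.92)² + (-826.06)²) = √(727472.5264 + 682375.1236) = 1187.37 mm
  → nearest: E (643.92 mm)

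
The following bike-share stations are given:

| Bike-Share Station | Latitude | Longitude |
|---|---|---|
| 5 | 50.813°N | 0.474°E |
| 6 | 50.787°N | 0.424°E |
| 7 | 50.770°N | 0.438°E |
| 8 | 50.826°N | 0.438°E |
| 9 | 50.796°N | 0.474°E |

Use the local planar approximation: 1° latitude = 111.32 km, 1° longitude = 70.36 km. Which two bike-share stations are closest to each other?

Pairwise distances:
5–6: √((-0.026·111.32)² + (-0.050·70.36)²) = √(8.37709 + 12.37632) = 4.556 km
5–7: √((-0.043·111.32)² + (-0.036·70.36)²) = √(22.91307 + 6.41589) = 5.416 km
5–8: √((0.013·111.32)² + (-0.036·70.36)²) = √(2.09427 + 6.41589) = 2.917 km
5–9: √((-0.017·111.32)² + (0.000·70.36)²) = √(3.58133 + 0.00000) = 1.892 km
6–7: √((-0.017·111.32)² + (0.014·70.36)²) = √(3.58133 + 0.97030) = 2.133 km
6–8: √((0.039·111.32)² + (0.014·70.36)²) = √(18.84845 + 0.97030) = 4.452 km
6–9: √((0.009·111.32)² + (0.050·70.36)²) = √(1.00376 + 12.37632) = 3.658 km
7–8: √((0.056·111.32)² + (0.000·70.36)²) = √(38.86176 + 0.00000) = 6.234 km
7–9: √((0.026·111.32)² + (0.036·70.36)²) = √(8.37709 + 6.41589) = 3.846 km
8–9: √((-0.030·111.32)² + (0.036·70.36)²) = √(11.15293 + 6.41589) = 4.192 km
Closest pair: 5–9 at 1.892 km.

5 and 9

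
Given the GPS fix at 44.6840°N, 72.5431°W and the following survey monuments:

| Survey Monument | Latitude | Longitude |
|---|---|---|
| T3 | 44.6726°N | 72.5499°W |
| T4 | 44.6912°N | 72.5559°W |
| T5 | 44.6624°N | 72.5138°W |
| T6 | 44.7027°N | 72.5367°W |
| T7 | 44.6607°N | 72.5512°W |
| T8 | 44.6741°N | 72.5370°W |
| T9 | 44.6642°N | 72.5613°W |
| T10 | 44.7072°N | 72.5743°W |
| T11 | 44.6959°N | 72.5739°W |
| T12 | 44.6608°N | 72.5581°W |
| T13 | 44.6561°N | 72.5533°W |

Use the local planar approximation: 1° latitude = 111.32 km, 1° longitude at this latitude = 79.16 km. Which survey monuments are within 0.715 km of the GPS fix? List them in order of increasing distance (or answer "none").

Distances from 44.6840°N, 72.5431°W:
T3: √((-0.0114·111.32)² + (-0.0068·79.16)²) = √(1.610483 + 0.289754) = 1.3785 km
T4: √((0.0072·111.32)² + (-0.0128·79.16)²) = √(0.642409 + 1.026672) = 1.2919 km
T5: √((-0.0216·111.32)² + (0.0293·79.16)²) = √(5.781678 + 5.379561) = 3.3408 km
T6: √((0.0187·111.32)² + (0.0064·79.16)²) = √(4.333408 + 0.256668) = 2.1424 km
T7: √((-0.0233·111.32)² + (-0.0081·79.16)²) = √(6.727570 + 0.411132) = 2.6718 km
T8: √((-0.0099·111.32)² + (0.0061·79.16)²) = √(1.214554 + 0.233169) = 1.2032 km
T9: √((-0.0198·111.32)² + (-0.0182·79.16)²) = √(4.858216 + 2.075651) = 2.6332 km
T10: √((0.0232·111.32)² + (-0.0312·79.16)²) = √(6.669947 + 6.099873) = 3.5735 km
T11: √((0.0119·111.32)² + (-0.0308·79.16)²) = √(1.754851 + 5.944468) = 2.7748 km
T12: √((-0.0232·111.32)² + (-0.0150·79.16)²) = √(6.669947 + 1.409919) = 2.8425 km
T13: √((-0.0279·111.32)² + (-0.0102·79.16)²) = √(9.646168 + 0.651946) = 3.2091 km
Threshold 0.715 km: none within range.

none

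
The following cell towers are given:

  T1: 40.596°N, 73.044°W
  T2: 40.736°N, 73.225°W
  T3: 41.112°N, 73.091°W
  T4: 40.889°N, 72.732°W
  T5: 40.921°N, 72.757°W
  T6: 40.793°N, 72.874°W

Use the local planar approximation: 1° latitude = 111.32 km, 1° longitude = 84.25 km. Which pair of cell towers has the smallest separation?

Pairwise distances:
T1–T2: 21.804 km
T1–T3: 57.577 km
T1–T4: 41.890 km
T1–T5: 43.515 km
T1–T6: 26.193 km
T2–T3: 43.352 km
T2–T4: 44.892 km
T2–T5: 44.483 km
T2–T6: 30.245 km
T3–T4: 39.129 km
T3–T5: 35.269 km
T3–T6: 39.941 km
T4–T5: 4.138 km
T4–T6: 16.042 km
T5–T6: 17.326 km
Closest pair: T4–T5 at 4.138 km.

T4 and T5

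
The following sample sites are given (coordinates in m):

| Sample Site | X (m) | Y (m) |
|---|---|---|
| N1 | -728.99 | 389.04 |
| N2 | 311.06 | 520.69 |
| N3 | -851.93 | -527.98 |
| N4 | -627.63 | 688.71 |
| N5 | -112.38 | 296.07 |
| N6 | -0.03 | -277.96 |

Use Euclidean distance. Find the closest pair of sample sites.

N1 and N4

Pairwise distances:
N1–N2: 1048.35 m
N1–N3: 925.22 m
N1–N4: 316.35 m
N1–N5: 623.58 m
N1–N6: 988.06 m
N2–N3: 1565.97 m
N2–N4: 953.61 m
N2–N5: 479.33 m
N2–N6: 857.10 m
N3–N4: 1237.19 m
N3–N5: 1107.25 m
N3–N6: 887.83 m
N4–N5: 647.80 m
N4–N6: 1152.53 m
N5–N6: 584.92 m
Closest pair: N1–N4 at 316.35 m.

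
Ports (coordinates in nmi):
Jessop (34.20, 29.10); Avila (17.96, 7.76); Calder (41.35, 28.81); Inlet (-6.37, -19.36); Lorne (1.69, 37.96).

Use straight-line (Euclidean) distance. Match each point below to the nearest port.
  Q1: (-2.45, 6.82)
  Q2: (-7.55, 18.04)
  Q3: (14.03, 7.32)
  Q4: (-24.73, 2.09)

Q1 at (-2.45, 6.82):
  Jessop: √((36.65)² + (22.28)²) = √(1343.2225 + 496.3984) = 42.89 nmi
  Avila: √((20.41)² + (0.94)²) = √(416.5681 + 0.8836) = 20.43 nmi
  Calder: √((43.80)² + (21.99)²) = √(1918.4400 + 483.5601) = 49.01 nmi
  Inlet: √((-3.92)² + (-26.18)²) = √(15.3664 + 685.3924) = 26.47 nmi
  Lorne: √((4.14)² + (31.14)²) = √(17.1396 + 969.6996) = 31.41 nmi
  → nearest: Avila (20.43 nmi)
Q2 at (-7.55, 18.04):
  Jessop: √((41.75)² + (11.06)²) = √(1743.0625 + 122.3236) = 43.19 nmi
  Avila: √((25.51)² + (-10.28)²) = √(650.7601 + 105.6784) = 27.50 nmi
  Calder: √((48.90)² + (10.77)²) = √(2391.2100 + 115.9929) = 50.07 nmi
  Inlet: √((1.18)² + (-37.40)²) = √(1.3924 + 1398.7600) = 37.42 nmi
  Lorne: √((9.24)² + (19.92)²) = √(85.3776 + 396.8064) = 21.96 nmi
  → nearest: Lorne (21.96 nmi)
Q3 at (14.03, 7.32):
  Jessop: √((20.17)² + (21.78)²) = √(406.8289 + 474.3684) = 29.68 nmi
  Avila: √((3.93)² + (0.44)²) = √(15.4449 + 0.1936) = 3.95 nmi
  Calder: √((27.32)² + (21.49)²) = √(746.3824 + 461.8201) = 34.76 nmi
  Inlet: √((-20.40)² + (-26.68)²) = √(416.1600 + 711.8224) = 33.59 nmi
  Lorne: √((-12.34)² + (30.64)²) = √(152.2756 + 938.8096) = 33.03 nmi
  → nearest: Avila (3.95 nmi)
Q4 at (-24.73, 2.09):
  Jessop: √((58.93)² + (27.01)²) = √(3472.7449 + 729.5401) = 64.83 nmi
  Avila: √((42.69)² + (5.67)²) = √(1822.4361 + 32.1489) = 43.06 nmi
  Calder: √((66.08)² + (26.72)²) = √(4366.5664 + 713.9584) = 71.28 nmi
  Inlet: √((18.36)² + (-21.45)²) = √(337.0896 + 460.1025) = 28.23 nmi
  Lorne: √((26.42)² + (35.87)²) = √(698.0164 + 1286.6569) = 44.55 nmi
  → nearest: Inlet (28.23 nmi)

Q1→Avila; Q2→Lorne; Q3→Avila; Q4→Inlet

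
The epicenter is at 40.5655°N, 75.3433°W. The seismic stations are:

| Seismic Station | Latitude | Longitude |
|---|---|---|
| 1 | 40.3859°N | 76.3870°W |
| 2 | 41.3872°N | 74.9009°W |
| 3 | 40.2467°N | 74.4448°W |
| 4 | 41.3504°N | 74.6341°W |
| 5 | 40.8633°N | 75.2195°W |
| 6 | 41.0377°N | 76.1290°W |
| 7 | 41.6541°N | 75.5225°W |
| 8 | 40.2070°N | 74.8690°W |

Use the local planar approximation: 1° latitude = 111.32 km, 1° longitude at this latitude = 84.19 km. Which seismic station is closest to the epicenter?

5

Distances from 40.5655°N, 75.3433°W:
1: √((-0.1796·111.32)² + (-1.0437·84.19)²) = √(399.722928 + 7720.979262) = 90.1149 km
2: √((0.8217·111.32)² + (0.4424·84.19)²) = √(8367.061656 + 1387.238891) = 98.7639 km
3: √((-0.3188·111.32)² + (0.8985·84.19)²) = √(1259.456061 + 5722.122907) = 83.5558 km
4: √((0.7849·111.32)² + (0.7092·84.19)²) = √(7634.402508 + 3564.991288) = 105.8272 km
5: √((0.2978·111.32)² + (0.1238·84.19)²) = √(1098.995166 + 108.633134) = 34.7509 km
6: √((0.4722·111.32)² + (-0.7857·84.19)²) = √(2763.111185 + 4375.568885) = 84.4907 km
7: √((1.0886·111.32)² + (-0.1792·84.19)²) = √(14685.307855 + 227.612983) = 122.1185 km
8: √((-0.3585·111.32)² + (0.4743·84.19)²) = √(1592.666024 + 1594.510077) = 56.4551 km
Minimum: 5 at 34.7509 km.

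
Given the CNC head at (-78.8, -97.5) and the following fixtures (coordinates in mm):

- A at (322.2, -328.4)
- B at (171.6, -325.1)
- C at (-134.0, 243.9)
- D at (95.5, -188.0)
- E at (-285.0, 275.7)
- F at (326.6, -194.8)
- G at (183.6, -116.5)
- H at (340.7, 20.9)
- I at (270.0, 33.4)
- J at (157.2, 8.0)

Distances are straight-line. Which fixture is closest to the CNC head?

D

Distances from (-78.8, -97.5):
A: √((401.0)² + (-230.9)²) = √(160801.000 + 53314.810) = 462.7 mm
B: √((250.4)² + (-227.6)²) = √(62700.160 + 51801.760) = 338.4 mm
C: √((-55.2)² + (341.4)²) = √(3047.040 + 116553.960) = 345.8 mm
D: √((174.3)² + (-90.5)²) = √(30380.490 + 8190.250) = 196.4 mm
E: √((-206.2)² + (373.2)²) = √(42518.440 + 139278.240) = 426.4 mm
F: √((405.4)² + (-97.3)²) = √(164349.160 + 9467.290) = 416.9 mm
G: √((262.4)² + (-19.0)²) = √(68853.760 + 361.000) = 263.1 mm
H: √((419.5)² + (118.4)²) = √(175980.250 + 14018.560) = 435.9 mm
I: √((348.8)² + (130.9)²) = √(121661.440 + 17134.810) = 372.6 mm
J: √((236.0)² + (105.5)²) = √(55696.000 + 11130.250) = 258.5 mm
Minimum: D at 196.4 mm.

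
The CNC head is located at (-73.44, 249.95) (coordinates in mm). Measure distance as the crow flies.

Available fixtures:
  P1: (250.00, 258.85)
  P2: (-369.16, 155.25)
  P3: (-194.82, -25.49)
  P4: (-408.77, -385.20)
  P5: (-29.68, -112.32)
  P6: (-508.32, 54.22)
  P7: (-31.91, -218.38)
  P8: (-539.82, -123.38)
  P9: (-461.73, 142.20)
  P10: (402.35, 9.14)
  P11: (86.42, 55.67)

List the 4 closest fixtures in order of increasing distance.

P11, P3, P2, P1

Distances from (-73.44, 249.95):
P1: √((323.44)² + (8.90)²) = √(104613.4336 + 79.2100) = 323.56 mm
P2: √((-295.72)² + (-94.70)²) = √(87450.3184 + 8968.0900) = 310.51 mm
P3: √((-121.38)² + (-275.44)²) = √(14733.1044 + 75867.1936) = 301.00 mm
P4: √((-335.33)² + (-635.15)²) = √(112446.2089 + 403415.5225) = 718.24 mm
P5: √((43.76)² + (-362.27)²) = √(1914.9376 + 131239.5529) = 364.90 mm
P6: √((-434.88)² + (-195.73)²) = √(189120.6144 + 38310.2329) = 476.90 mm
P7: √((41.53)² + (-468.33)²) = √(1724.7409 + 219332.9889) = 470.17 mm
P8: √((-466.38)² + (-373.33)²) = √(217510.3044 + 139375.2889) = 597.40 mm
P9: √((-388.29)² + (-107.75)²) = √(150769.1241 + 11610.0625) = 402.96 mm
P10: √((475.79)² + (-240.81)²) = √(226376.1241 + 57989.4561) = 533.26 mm
P11: √((159.86)² + (-194.28)²) = √(25555.2196 + 37744.7184) = 251.59 mm
Sorted: P11 (251.59 mm) < P3 (301.00 mm) < P2 (310.51 mm) < P1 (323.56 mm) < P5 (364.90 mm) < P9 (402.96 mm) < …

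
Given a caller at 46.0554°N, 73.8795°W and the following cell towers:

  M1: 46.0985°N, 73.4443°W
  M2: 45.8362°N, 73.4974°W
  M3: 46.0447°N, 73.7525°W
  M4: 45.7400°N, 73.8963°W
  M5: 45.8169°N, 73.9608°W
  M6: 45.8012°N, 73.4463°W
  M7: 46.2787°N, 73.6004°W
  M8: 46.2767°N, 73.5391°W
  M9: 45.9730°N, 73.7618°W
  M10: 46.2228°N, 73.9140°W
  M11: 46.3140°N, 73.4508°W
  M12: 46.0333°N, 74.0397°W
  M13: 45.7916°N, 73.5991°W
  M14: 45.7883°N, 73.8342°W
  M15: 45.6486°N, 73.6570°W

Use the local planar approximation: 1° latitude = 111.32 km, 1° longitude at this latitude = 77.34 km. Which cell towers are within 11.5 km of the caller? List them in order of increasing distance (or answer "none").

Distances from 46.0554°N, 73.8795°W:
M1: 33.9986 km
M2: 38.3239 km
M3: 9.8941 km
M4: 35.1344 km
M5: 27.2842 km
M6: 43.8549 km
M7: 32.9218 km
M8: 36.0552 km
M9: 12.9230 km
M10: 18.8250 km
M11: 43.9091 km
M12: 12.6318 km
M13: 36.5057 km
M14: 29.9393 km
M15: 48.4443 km
Threshold 11.5 km: M3 (9.8941 km) is within range.

M3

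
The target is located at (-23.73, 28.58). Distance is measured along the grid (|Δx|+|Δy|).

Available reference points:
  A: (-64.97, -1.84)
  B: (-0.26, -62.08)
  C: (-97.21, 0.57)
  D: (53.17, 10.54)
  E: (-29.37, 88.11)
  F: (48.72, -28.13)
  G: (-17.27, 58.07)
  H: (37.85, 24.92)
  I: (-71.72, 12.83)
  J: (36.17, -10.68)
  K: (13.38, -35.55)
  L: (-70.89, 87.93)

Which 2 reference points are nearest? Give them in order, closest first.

Distances from (-23.73, 28.58):
A: |-41.24| + |-30.42| = 41.24 + 30.42 = 71.66
B: |23.47| + |-90.66| = 23.47 + 90.66 = 114.13
C: |-73.48| + |-28.01| = 73.48 + 28.01 = 101.49
D: |76.90| + |-18.04| = 76.90 + 18.04 = 94.94
E: |-5.64| + |59.53| = 5.64 + 59.53 = 65.17
F: |72.45| + |-56.71| = 72.45 + 56.71 = 129.16
G: |6.46| + |29.49| = 6.46 + 29.49 = 35.95
H: |61.58| + |-3.66| = 61.58 + 3.66 = 65.24
I: |-47.99| + |-15.75| = 47.99 + 15.75 = 63.74
J: |59.90| + |-39.26| = 59.90 + 39.26 = 99.16
K: |37.11| + |-64.13| = 37.11 + 64.13 = 101.24
L: |-47.16| + |59.35| = 47.16 + 59.35 = 106.51
Sorted: G (35.95) < I (63.74) < E (65.17) < H (65.24) < …

G, I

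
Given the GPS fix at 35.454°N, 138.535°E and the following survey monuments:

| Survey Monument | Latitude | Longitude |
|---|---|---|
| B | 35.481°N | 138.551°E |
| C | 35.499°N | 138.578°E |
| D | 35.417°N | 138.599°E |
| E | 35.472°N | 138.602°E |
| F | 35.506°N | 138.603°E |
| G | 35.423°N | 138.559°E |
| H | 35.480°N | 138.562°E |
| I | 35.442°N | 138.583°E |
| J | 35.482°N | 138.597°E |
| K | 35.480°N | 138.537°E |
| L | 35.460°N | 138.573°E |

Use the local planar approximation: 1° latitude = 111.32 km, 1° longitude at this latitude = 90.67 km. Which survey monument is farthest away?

F

Distances from 35.454°N, 138.535°E:
B: 3.337 km
C: 6.348 km
D: 7.116 km
E: 6.397 km
F: 8.457 km
G: 4.080 km
H: 3.791 km
I: 4.553 km
J: 6.428 km
K: 2.900 km
L: 3.510 km
Maximum: F at 8.457 km.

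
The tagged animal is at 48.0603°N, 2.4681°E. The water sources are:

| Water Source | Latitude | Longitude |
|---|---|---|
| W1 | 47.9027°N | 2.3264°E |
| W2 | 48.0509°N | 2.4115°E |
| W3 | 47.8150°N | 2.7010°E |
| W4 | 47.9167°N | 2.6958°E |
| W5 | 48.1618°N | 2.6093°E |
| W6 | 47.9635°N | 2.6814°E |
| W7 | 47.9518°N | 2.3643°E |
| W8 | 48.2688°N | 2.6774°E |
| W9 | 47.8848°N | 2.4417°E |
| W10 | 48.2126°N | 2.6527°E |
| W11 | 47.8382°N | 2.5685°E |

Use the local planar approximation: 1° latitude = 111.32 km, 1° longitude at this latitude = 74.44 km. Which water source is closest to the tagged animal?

W2

Distances from 48.0603°N, 2.4681°E:
W1: 20.4709 km
W2: 4.3413 km
W3: 32.3456 km
W4: 23.2989 km
W5: 15.4320 km
W6: 19.1893 km
W7: 14.3383 km
W8: 27.9546 km
W9: 19.6353 km
W10: 21.8236 km
W11: 25.8291 km
Minimum: W2 at 4.3413 km.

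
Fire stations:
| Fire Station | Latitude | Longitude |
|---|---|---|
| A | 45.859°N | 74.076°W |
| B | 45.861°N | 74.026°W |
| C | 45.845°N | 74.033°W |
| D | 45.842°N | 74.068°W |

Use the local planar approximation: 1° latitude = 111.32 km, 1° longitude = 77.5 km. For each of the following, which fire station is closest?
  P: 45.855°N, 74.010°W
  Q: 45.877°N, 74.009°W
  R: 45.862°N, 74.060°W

P at 45.855°N, 74.010°W:
  A: 5.134 km
  B: 1.408 km
  C: 2.102 km
  D: 4.722 km
  → nearest: B (1.408 km)
Q at 45.877°N, 74.009°W:
  A: 5.566 km
  B: 2.215 km
  C: 4.019 km
  D: 6.007 km
  → nearest: B (2.215 km)
R at 45.862°N, 74.060°W:
  A: 1.284 km
  B: 2.637 km
  C: 2.821 km
  D: 2.311 km
  → nearest: A (1.284 km)

P→B; Q→B; R→A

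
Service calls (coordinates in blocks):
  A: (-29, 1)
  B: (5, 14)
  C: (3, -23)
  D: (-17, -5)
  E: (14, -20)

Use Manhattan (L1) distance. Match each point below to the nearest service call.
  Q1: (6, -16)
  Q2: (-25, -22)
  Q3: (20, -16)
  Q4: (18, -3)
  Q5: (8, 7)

Q1 at (6, -16):
  A: 52 blocks
  B: 31 blocks
  C: 10 blocks
  D: 34 blocks
  E: 12 blocks
  → nearest: C (10 blocks)
Q2 at (-25, -22):
  A: 27 blocks
  B: 66 blocks
  C: 29 blocks
  D: 25 blocks
  E: 41 blocks
  → nearest: D (25 blocks)
Q3 at (20, -16):
  A: 66 blocks
  B: 45 blocks
  C: 24 blocks
  D: 48 blocks
  E: 10 blocks
  → nearest: E (10 blocks)
Q4 at (18, -3):
  A: 51 blocks
  B: 30 blocks
  C: 35 blocks
  D: 37 blocks
  E: 21 blocks
  → nearest: E (21 blocks)
Q5 at (8, 7):
  A: 43 blocks
  B: 10 blocks
  C: 35 blocks
  D: 37 blocks
  E: 33 blocks
  → nearest: B (10 blocks)

Q1→C; Q2→D; Q3→E; Q4→E; Q5→B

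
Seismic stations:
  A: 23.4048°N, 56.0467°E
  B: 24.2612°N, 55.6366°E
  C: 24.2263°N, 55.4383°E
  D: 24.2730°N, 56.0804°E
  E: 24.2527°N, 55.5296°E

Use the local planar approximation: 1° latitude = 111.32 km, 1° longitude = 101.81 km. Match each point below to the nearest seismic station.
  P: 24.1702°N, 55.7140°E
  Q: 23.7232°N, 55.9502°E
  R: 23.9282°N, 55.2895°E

P at 24.1702°N, 55.7140°E:
  A: √((-0.7654·111.32)² + (0.3327·101.81)²) = √(7259.777510 + 1147.325052) = 91.6903 km
  B: √((0.0910·111.32)² + (-0.0774·101.81)²) = √(102.619331 + 62.095881) = 12.8341 km
  C: √((0.0561·111.32)² + (-0.2757·101.81)²) = √(39.000674 + 787.869715) = 28.7554 km
  D: √((0.1028·111.32)² + (0.3664·101.81)²) = √(130.958178 + 1391.527537) = 39.0190 km
  E: √((0.0825·111.32)² + (-0.1844·101.81)²) = √(84.344019 + 352.454215) = 20.8997 km
  → nearest: B (12.8341 km)
Q at 23.7232°N, 55.9502°E:
  A: √((-0.3184·111.32)² + (0.0965·101.81)²) = √(1256.297552 + 96.524042) = 36.7807 km
  B: √((0.5380·111.32)² + (-0.3136·101.81)²) = √(3586.831265 + 1019.372663) = 67.8690 km
  C: √((0.5031·111.32)² + (-0.5119·101.81)²) = √(3136.570330 + 2716.133637) = 76.5030 km
  D: √((0.5498·111.32)² + (0.1302·101.81)²) = √(3745.897300 + 175.712575) = 62.6228 km
  E: √((0.5295·111.32)² + (-0.4206·101.81)²) = √(3474.388063 + 1833.662535) = 72.8564 km
  → nearest: A (36.7807 km)
R at 23.9282°N, 55.2895°E:
  A: √((-0.5234·111.32)² + (0.7572·101.81)²) = √(3394.797174 + 5942.950124) = 96.6320 km
  B: √((0.3330·111.32)² + (0.3471·101.81)²) = √(1374.152279 + 1248.791984) = 51.2147 km
  C: √((0.2981·111.32)² + (0.1488·101.81)²) = √(1101.210509 + 229.502139) = 36.4789 km
  D: √((0.3448·111.32)² + (0.7909·101.81)²) = √(1473.265129 + 6483.716632) = 89.2019 km
  E: √((0.3245·111.32)² + (0.2401·101.81)²) = √(1304.895693 + 597.537540) = 43.6169 km
  → nearest: C (36.4789 km)

P→B; Q→A; R→C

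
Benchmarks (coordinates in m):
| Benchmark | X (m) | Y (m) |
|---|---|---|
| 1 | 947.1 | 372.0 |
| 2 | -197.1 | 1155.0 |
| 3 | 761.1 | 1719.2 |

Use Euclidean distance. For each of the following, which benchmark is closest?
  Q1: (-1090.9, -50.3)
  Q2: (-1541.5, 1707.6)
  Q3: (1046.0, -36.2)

Q1 at (-1090.9, -50.3):
  1: √((2038.0)² + (422.3)²) = √(4153444.000 + 178337.290) = 2081.3 m
  2: √((893.8)² + (1205.3)²) = √(798878.440 + 1452748.090) = 1500.5 m
  3: √((1852.0)² + (1769.5)²) = √(3429904.000 + 3131130.250) = 2561.5 m
  → nearest: 2 (1500.5 m)
Q2 at (-1541.5, 1707.6):
  1: √((2488.6)² + (-1335.6)²) = √(6193129.960 + 1783827.360) = 2824.4 m
  2: √((1344.4)² + (-552.6)²) = √(1807411.360 + 305366.760) = 1453.5 m
  3: √((2302.6)² + (11.6)²) = √(5301966.760 + 134.560) = 2302.6 m
  → nearest: 2 (1453.5 m)
Q3 at (1046.0, -36.2):
  1: √((-98.9)² + (408.2)²) = √(9781.210 + 166627.240) = 420.0 m
  2: √((-1243.1)² + (1191.2)²) = √(1545297.610 + 1418957.440) = 1721.7 m
  3: √((-284.9)² + (1755.4)²) = √(81168.010 + 3081429.160) = 1778.4 m
  → nearest: 1 (420.0 m)

Q1→2; Q2→2; Q3→1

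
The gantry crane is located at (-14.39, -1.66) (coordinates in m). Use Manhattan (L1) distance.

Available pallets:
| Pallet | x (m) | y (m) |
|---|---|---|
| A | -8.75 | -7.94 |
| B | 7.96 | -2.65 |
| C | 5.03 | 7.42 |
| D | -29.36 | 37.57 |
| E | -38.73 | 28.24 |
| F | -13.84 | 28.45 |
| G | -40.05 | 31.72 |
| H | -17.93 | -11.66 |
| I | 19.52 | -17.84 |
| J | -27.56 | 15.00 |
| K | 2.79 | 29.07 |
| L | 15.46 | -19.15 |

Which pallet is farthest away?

Distances from (-14.39, -1.66):
A: |5.64| + |-6.28| = 5.64 + 6.28 = 11.92 m
B: |22.35| + |-0.99| = 22.35 + 0.99 = 23.34 m
C: |19.42| + |9.08| = 19.42 + 9.08 = 28.50 m
D: |-14.97| + |39.23| = 14.97 + 39.23 = 54.20 m
E: |-24.34| + |29.90| = 24.34 + 29.90 = 54.24 m
F: |0.55| + |30.11| = 0.55 + 30.11 = 30.66 m
G: |-25.66| + |33.38| = 25.66 + 33.38 = 59.04 m
H: |-3.54| + |-10.00| = 3.54 + 10.00 = 13.54 m
I: |33.91| + |-16.18| = 33.91 + 16.18 = 50.09 m
J: |-13.17| + |16.66| = 13.17 + 16.66 = 29.83 m
K: |17.18| + |30.73| = 17.18 + 30.73 = 47.91 m
L: |29.85| + |-17.49| = 29.85 + 17.49 = 47.34 m
Maximum: G at 59.04 m.

G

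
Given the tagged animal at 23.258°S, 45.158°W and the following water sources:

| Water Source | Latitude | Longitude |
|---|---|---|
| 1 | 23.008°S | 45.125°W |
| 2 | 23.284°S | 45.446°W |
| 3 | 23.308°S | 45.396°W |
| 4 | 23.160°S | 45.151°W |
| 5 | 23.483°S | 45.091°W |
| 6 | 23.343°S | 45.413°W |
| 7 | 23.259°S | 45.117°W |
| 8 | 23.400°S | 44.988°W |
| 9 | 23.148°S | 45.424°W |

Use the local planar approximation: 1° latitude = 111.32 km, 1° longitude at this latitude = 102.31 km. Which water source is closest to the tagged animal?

Distances from 23.258°S, 45.158°W:
1: 28.034 km
2: 29.607 km
3: 24.978 km
4: 10.933 km
5: 25.968 km
6: 27.752 km
7: 4.196 km
8: 23.503 km
9: 29.842 km
Minimum: 7 at 4.196 km.

7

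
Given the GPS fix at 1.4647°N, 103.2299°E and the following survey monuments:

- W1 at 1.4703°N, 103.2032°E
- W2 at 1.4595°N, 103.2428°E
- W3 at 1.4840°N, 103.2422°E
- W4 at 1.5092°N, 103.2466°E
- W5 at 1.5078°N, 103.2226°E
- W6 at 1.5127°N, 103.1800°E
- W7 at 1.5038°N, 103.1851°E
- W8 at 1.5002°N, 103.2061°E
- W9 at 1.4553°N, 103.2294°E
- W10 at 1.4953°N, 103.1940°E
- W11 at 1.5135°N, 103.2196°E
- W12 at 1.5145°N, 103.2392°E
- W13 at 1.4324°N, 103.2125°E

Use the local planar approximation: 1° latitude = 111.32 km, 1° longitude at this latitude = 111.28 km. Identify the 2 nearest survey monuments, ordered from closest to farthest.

W9, W2

Distances from 1.4647°N, 103.2299°E:
W1: √((0.0056·111.32)² + (-0.0267·111.28)²) = √(0.388618 + 8.827887) = 3.0359 km
W2: √((-0.0052·111.32)² + (0.0129·111.28)²) = √(0.335084 + 2.060695) = 1.5478 km
W3: √((0.0193·111.32)² + (0.0123·111.28)²) = √(4.615949 + 1.873460) = 2.5474 km
W4: √((0.0445·111.32)² + (0.0167·111.28)²) = √(24.539540 + 3.453561) = 5.2909 km
W5: √((0.0431·111.32)² + (-0.0073·111.28)²) = √(23.019768 + 0.659903) = 4.8662 km
W6: √((0.0480·111.32)² + (-0.0499·111.28)²) = √(28.551496 + 30.834387) = 7.7062 km
W7: √((0.0391·111.32)² + (-0.0448·111.28)²) = √(18.945231 + 24.853655) = 6.6181 km
W8: √((0.0355·111.32)² + (-0.0238·111.28)²) = √(15.617197 + 7.014362) = 4.7573 km
W9: √((-0.0094·111.32)² + (-0.0005·111.28)²) = √(1.094970 + 0.003096) = 1.0479 km
W10: √((0.0306·111.32)² + (-0.0359·111.28)²) = √(11.603506 + 15.959641) = 5.2501 km
W11: √((0.0488·111.32)² + (-0.0103·111.28)²) = √(29.511144 + 1.313738) = 5.5520 km
W12: √((0.0498·111.32)² + (0.0093·111.28)²) = √(30.733009 + 1.071026) = 5.6395 km
W13: √((-0.0323·111.32)² + (-0.0174·111.28)²) = √(12.928598 + 3.749149) = 4.0838 km
Sorted: W9 (1.0479 km) < W2 (1.5478 km) < W3 (2.5474 km) < W1 (3.0359 km) < …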